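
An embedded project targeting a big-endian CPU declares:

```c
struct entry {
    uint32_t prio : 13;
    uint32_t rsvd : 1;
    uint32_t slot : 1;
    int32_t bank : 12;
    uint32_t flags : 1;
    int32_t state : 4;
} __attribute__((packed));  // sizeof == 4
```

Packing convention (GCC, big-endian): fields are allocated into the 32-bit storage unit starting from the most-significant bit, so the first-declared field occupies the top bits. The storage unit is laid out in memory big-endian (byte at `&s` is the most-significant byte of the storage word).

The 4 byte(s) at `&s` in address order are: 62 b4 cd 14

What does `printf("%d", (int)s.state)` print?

4

[0]=0x62 [1]=0xb4 [2]=0xcd [3]=0x14 (big-endian) → word 0x62b4cd14
prio [19+:13] = (word>>19) & 0x1fff = 3158
rsvd [18+:1] = (word>>18) & 0x1 = 1
slot [17+:1] = (word>>17) & 0x1 = 0
bank [5+:12] = (word>>5) & 0xfff = 1640
flags [4+:1] = (word>>4) & 0x1 = 1
state [0+:4] = (word>>0) & 0xf = 4  ←
state signed 4b, MSB=0: value = 4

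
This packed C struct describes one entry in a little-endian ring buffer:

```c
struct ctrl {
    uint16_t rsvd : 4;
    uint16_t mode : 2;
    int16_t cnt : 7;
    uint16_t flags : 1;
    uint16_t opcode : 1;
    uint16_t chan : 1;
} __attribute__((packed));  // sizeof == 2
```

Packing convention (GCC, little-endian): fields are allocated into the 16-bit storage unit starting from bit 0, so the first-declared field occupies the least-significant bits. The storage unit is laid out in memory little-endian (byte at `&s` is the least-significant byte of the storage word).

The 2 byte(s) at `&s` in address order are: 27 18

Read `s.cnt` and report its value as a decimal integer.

-32

[0]=0x27 [1]=0x18 (little-endian) → word 0x1827
rsvd [0+:4] = (word>>0) & 0xf = 7
mode [4+:2] = (word>>4) & 0x3 = 2
cnt [6+:7] = (word>>6) & 0x7f = 96  ←
flags [13+:1] = (word>>13) & 0x1 = 0
opcode [14+:1] = (word>>14) & 0x1 = 0
chan [15+:1] = (word>>15) & 0x1 = 0
cnt signed 7b, MSB=1: 96 - 128 = -32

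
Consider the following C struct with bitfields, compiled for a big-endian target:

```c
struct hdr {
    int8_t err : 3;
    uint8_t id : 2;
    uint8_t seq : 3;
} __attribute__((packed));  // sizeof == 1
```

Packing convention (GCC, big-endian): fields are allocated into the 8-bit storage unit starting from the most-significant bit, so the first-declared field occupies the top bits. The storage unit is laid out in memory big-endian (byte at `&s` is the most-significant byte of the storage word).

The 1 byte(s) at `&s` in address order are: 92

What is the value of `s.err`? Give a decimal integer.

[0]=0x92 (big-endian) → word 0x92
err [5+:3] = (word>>5) & 0x7 = 4  ←
id [3+:2] = (word>>3) & 0x3 = 2
seq [0+:3] = (word>>0) & 0x7 = 2
err signed 3b, MSB=1: 4 - 8 = -4

-4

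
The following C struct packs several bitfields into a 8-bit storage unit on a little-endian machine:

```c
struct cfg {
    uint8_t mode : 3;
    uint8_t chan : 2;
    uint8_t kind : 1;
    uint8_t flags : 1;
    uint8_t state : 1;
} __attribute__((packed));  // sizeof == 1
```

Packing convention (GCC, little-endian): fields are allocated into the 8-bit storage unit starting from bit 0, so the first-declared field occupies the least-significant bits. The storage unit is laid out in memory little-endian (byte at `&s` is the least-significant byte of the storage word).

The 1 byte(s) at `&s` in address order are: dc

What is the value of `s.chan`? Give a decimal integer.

3

[0]=0xdc (little-endian) → word 0xdc
mode [0+:3] = (word>>0) & 0x7 = 4
chan [3+:2] = (word>>3) & 0x3 = 3  ←
kind [5+:1] = (word>>5) & 0x1 = 0
flags [6+:1] = (word>>6) & 0x1 = 1
state [7+:1] = (word>>7) & 0x1 = 1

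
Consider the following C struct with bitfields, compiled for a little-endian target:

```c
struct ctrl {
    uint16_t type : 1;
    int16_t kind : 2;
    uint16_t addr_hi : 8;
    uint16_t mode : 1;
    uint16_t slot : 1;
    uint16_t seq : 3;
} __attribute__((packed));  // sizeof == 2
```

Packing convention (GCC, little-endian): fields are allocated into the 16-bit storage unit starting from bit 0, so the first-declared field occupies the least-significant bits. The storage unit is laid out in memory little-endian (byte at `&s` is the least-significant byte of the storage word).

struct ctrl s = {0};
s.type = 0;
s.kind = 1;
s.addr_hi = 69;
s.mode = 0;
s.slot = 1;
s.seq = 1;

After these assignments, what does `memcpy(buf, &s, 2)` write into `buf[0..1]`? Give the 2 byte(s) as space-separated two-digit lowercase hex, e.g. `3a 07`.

type (1b) val=0 bits=0x0 at bit 0: 0x0000
kind (2b) val=1 bits=0x1 at bit 1: 0x0002
addr_hi (8b) val=69 bits=0x45 at bit 3: 0x022a
mode (1b) val=0 bits=0x0 at bit 11: 0x022a
slot (1b) val=1 bits=0x1 at bit 12: 0x122a
seq (3b) val=1 bits=0x1 at bit 13: 0x322a
word = 0x322a → little-endian bytes:
  [0]=0x2a  [1]=0x32

2a 32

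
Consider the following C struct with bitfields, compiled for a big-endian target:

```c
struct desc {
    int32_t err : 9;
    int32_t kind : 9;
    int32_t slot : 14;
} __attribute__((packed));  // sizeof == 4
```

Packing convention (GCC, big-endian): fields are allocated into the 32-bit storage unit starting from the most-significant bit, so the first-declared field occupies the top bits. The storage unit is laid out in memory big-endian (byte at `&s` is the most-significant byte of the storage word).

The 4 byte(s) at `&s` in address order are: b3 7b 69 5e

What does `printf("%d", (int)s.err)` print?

[0]=0xb3 [1]=0x7b [2]=0x69 [3]=0x5e (big-endian) → word 0xb37b695e
err [23+:9] = (word>>23) & 0x1ff = 358  ←
kind [14+:9] = (word>>14) & 0x1ff = 493
slot [0+:14] = (word>>0) & 0x3fff = 10590
err signed 9b, MSB=1: 358 - 512 = -154

-154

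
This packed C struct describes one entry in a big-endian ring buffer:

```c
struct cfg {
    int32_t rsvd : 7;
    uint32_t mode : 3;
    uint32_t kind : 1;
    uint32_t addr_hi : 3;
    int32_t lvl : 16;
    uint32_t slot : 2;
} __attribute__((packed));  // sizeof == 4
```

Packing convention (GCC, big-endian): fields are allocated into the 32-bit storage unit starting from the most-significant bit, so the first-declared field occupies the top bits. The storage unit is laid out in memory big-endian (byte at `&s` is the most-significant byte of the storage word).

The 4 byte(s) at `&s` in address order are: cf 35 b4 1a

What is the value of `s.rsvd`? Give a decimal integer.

-25

[0]=0xcf [1]=0x35 [2]=0xb4 [3]=0x1a (big-endian) → word 0xcf35b41a
rsvd:7 @ bit 25 → (0xcf35b41a>>25)&0x7f = 0x67  ←
mode:3 @ bit 22 → (0xcf35b41a>>22)&0x7 = 0x4
kind:1 @ bit 21 → (0xcf35b41a>>21)&0x1 = 0x1
addr_hi:3 @ bit 18 → (0xcf35b41a>>18)&0x7 = 0x5
lvl:16 @ bit 2 → (0xcf35b41a>>2)&0xffff = 0x6d06
slot:2 @ bit 0 → (0xcf35b41a>>0)&0x3 = 0x2
rsvd signed 7b, MSB=1: 103 - 128 = -25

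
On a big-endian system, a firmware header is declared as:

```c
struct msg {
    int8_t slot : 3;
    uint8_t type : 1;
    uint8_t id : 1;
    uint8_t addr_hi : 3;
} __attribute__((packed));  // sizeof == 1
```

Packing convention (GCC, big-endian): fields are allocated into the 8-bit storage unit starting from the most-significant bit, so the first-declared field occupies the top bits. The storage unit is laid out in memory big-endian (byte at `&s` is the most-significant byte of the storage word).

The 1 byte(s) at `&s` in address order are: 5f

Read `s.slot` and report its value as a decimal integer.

[0]=0x5f (big-endian) → word 0x5f
slot [5+:3] = (word>>5) & 0x7 = 2  ←
type [4+:1] = (word>>4) & 0x1 = 1
id [3+:1] = (word>>3) & 0x1 = 1
addr_hi [0+:3] = (word>>0) & 0x7 = 7
slot signed 3b, MSB=0: value = 2

2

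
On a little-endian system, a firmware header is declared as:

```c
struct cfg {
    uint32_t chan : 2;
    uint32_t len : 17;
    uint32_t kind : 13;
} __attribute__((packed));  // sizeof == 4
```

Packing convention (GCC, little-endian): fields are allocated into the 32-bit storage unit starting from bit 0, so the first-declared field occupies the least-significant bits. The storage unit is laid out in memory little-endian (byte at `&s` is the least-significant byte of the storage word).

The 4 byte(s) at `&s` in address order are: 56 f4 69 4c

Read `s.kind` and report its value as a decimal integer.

2445

[0]=0x56 [1]=0xf4 [2]=0x69 [3]=0x4c (little-endian) → word 0x4c69f456
chan:2 @ bit 0 → (0x4c69f456>>0)&0x3 = 0x2
len:17 @ bit 2 → (0x4c69f456>>2)&0x1ffff = 0x7d15
kind:13 @ bit 19 → (0x4c69f456>>19)&0x1fff = 0x98d  ←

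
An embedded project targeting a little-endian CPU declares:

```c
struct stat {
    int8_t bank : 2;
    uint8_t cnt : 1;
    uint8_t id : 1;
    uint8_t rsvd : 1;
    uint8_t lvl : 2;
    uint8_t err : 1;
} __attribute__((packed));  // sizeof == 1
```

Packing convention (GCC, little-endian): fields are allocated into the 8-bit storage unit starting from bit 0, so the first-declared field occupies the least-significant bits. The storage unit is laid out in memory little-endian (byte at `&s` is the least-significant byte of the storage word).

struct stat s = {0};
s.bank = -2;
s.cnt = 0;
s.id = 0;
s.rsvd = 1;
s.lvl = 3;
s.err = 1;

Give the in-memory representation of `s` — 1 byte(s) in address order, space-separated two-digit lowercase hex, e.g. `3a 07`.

[0+:2] bank=-2 & 0x3 = 0x2; word=0x02
[2+:1] cnt=0 & 0x1 = 0x0; word=0x02
[3+:1] id=0 & 0x1 = 0x0; word=0x02
[4+:1] rsvd=1 & 0x1 = 0x1; word=0x12
[5+:2] lvl=3 & 0x3 = 0x3; word=0x72
[7+:1] err=1 & 0x1 = 0x1; word=0xf2
word = 0xf2 → little-endian bytes:
  [0]=0xf2

f2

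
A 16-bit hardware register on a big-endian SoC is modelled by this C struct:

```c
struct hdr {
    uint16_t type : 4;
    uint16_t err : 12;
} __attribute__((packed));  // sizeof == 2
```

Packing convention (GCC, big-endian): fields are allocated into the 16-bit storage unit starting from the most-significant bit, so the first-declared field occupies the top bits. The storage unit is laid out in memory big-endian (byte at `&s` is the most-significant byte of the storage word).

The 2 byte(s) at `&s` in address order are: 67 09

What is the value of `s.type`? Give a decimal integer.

[0]=0x67 [1]=0x09 (big-endian) → word 0x6709
type:4 @ bit 12 → (0x6709>>12)&0xf = 0x6  ←
err:12 @ bit 0 → (0x6709>>0)&0xfff = 0x709

6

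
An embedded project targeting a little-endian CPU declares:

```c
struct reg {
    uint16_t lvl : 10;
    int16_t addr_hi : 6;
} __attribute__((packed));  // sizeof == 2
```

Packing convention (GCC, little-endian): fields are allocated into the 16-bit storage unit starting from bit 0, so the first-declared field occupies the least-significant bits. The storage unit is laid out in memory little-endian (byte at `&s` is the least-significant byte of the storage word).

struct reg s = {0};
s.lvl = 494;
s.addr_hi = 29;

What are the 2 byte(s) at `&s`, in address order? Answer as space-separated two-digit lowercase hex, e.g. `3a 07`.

lvl (10b) val=494 bits=0x1ee at bit 0: 0x01ee
addr_hi (6b) val=29 bits=0x1d at bit 10: 0x75ee
word = 0x75ee → little-endian bytes:
  [0]=0xee  [1]=0x75

ee 75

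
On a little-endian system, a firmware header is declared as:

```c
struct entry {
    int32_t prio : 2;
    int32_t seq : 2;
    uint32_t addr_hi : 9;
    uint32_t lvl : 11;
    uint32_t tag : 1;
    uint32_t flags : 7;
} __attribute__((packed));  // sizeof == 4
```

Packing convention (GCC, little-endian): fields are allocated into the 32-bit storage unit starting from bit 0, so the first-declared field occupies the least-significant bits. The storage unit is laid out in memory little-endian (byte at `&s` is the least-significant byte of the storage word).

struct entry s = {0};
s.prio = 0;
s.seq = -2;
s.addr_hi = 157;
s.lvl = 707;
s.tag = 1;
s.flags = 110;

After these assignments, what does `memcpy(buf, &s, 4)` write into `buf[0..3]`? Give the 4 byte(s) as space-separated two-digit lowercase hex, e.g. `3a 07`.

prio (2b) val=0 bits=0x0 at bit 0: 0x00000000
seq (2b) val=-2 bits=0x2 at bit 2: 0x00000008
addr_hi (9b) val=157 bits=0x9d at bit 4: 0x000009d8
lvl (11b) val=707 bits=0x2c3 at bit 13: 0x005869d8
tag (1b) val=1 bits=0x1 at bit 24: 0x015869d8
flags (7b) val=110 bits=0x6e at bit 25: 0xdd5869d8
word = 0xdd5869d8 → little-endian bytes:
  [0]=0xd8  [1]=0x69  [2]=0x58  [3]=0xdd

d8 69 58 dd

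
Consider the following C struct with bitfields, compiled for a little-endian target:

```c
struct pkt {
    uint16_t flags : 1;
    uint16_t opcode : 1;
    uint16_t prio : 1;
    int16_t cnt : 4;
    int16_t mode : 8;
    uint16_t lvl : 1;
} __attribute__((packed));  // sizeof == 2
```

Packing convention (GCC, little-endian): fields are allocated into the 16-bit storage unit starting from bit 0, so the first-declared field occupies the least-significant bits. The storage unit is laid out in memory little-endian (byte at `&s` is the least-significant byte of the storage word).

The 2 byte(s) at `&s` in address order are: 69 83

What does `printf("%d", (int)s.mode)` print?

6

[0]=0x69 [1]=0x83 (little-endian) → word 0x8369
flags [0+:1] = (word>>0) & 0x1 = 1
opcode [1+:1] = (word>>1) & 0x1 = 0
prio [2+:1] = (word>>2) & 0x1 = 0
cnt [3+:4] = (word>>3) & 0xf = 13
mode [7+:8] = (word>>7) & 0xff = 6  ←
lvl [15+:1] = (word>>15) & 0x1 = 1
mode signed 8b, MSB=0: value = 6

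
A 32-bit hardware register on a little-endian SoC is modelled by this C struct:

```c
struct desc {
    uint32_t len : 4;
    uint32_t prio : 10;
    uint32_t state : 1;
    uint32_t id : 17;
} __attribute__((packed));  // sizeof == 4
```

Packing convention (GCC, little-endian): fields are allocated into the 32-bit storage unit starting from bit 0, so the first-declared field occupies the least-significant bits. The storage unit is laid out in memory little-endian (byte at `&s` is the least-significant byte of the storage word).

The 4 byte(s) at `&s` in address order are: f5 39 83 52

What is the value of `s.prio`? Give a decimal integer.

[0]=0xf5 [1]=0x39 [2]=0x83 [3]=0x52 (little-endian) → word 0x528339f5
len:4 @ bit 0 → (0x528339f5>>0)&0xf = 0x5
prio:10 @ bit 4 → (0x528339f5>>4)&0x3ff = 0x39f  ←
state:1 @ bit 14 → (0x528339f5>>14)&0x1 = 0x0
id:17 @ bit 15 → (0x528339f5>>15)&0x1ffff = 0xa506

927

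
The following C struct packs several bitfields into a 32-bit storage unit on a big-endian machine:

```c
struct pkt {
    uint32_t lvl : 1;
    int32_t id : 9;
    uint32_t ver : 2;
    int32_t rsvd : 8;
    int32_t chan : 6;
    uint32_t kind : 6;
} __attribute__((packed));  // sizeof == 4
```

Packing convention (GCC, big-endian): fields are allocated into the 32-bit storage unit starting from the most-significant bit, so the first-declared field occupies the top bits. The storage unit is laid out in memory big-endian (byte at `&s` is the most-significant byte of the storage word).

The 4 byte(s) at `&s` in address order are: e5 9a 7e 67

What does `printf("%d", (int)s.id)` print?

-106

[0]=0xe5 [1]=0x9a [2]=0x7e [3]=0x67 (big-endian) → word 0xe59a7e67
lvl [31+:1] = (word>>31) & 0x1 = 1
id [22+:9] = (word>>22) & 0x1ff = 406  ←
ver [20+:2] = (word>>20) & 0x3 = 1
rsvd [12+:8] = (word>>12) & 0xff = 167
chan [6+:6] = (word>>6) & 0x3f = 57
kind [0+:6] = (word>>0) & 0x3f = 39
id signed 9b, MSB=1: 406 - 512 = -106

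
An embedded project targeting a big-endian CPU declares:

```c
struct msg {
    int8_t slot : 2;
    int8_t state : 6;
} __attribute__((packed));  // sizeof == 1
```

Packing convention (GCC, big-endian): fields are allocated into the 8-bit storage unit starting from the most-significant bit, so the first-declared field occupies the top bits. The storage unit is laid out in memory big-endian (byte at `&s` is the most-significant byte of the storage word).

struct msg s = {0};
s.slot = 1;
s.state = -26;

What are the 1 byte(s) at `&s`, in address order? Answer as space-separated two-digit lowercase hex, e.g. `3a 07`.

66

[6+:2] slot=1 & 0x3 = 0x1; word=0x40
[0+:6] state=-26 & 0x3f = 0x26; word=0x66
word = 0x66 → big-endian bytes:
  [0]=0x66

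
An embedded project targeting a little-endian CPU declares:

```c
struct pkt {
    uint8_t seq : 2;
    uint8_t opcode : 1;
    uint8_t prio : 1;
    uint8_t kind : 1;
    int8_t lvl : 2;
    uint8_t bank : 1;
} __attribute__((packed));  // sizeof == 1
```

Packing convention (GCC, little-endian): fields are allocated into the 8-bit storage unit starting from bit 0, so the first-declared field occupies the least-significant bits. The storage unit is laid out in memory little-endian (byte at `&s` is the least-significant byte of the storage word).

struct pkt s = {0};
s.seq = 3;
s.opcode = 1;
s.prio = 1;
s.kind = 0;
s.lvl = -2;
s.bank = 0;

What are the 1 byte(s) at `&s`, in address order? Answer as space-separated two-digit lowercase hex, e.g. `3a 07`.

4f

seq:2 = 3 → 0x3 << 0 → word 0x03
opcode:1 = 1 → 0x1 << 2 → word 0x07
prio:1 = 1 → 0x1 << 3 → word 0x0f
kind:1 = 0 → 0x0 << 4 → word 0x0f
lvl:2 = -2 → 0x2 << 5 → word 0x4f
bank:1 = 0 → 0x0 << 7 → word 0x4f
word = 0x4f → little-endian bytes:
  [0]=0x4f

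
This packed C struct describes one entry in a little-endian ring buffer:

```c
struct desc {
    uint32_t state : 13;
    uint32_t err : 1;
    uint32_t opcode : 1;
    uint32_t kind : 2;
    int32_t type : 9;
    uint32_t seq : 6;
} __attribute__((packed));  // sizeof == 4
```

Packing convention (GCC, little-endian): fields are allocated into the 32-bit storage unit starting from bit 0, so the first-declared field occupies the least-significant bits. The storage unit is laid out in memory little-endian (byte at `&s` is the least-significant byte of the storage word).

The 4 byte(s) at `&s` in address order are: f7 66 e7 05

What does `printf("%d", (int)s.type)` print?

243

[0]=0xf7 [1]=0x66 [2]=0xe7 [3]=0x05 (little-endian) → word 0x05e766f7
state:13 @ bit 0 → (0x05e766f7>>0)&0x1fff = 0x6f7
err:1 @ bit 13 → (0x05e766f7>>13)&0x1 = 0x1
opcode:1 @ bit 14 → (0x05e766f7>>14)&0x1 = 0x1
kind:2 @ bit 15 → (0x05e766f7>>15)&0x3 = 0x2
type:9 @ bit 17 → (0x05e766f7>>17)&0x1ff = 0xf3  ←
seq:6 @ bit 26 → (0x05e766f7>>26)&0x3f = 0x1
type signed 9b, MSB=0: value = 243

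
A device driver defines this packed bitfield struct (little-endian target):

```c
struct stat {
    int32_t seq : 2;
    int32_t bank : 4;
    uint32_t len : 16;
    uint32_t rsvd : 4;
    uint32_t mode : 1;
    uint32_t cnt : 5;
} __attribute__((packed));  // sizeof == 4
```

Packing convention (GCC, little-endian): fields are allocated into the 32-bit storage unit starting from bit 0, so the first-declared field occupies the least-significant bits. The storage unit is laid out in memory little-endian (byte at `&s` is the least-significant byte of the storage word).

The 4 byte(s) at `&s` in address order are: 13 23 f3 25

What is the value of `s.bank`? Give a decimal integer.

[0]=0x13 [1]=0x23 [2]=0xf3 [3]=0x25 (little-endian) → word 0x25f32313
seq:2 @ bit 0 → (0x25f32313>>0)&0x3 = 0x3
bank:4 @ bit 2 → (0x25f32313>>2)&0xf = 0x4  ←
len:16 @ bit 6 → (0x25f32313>>6)&0xffff = 0xcc8c
rsvd:4 @ bit 22 → (0x25f32313>>22)&0xf = 0x7
mode:1 @ bit 26 → (0x25f32313>>26)&0x1 = 0x1
cnt:5 @ bit 27 → (0x25f32313>>27)&0x1f = 0x4
bank signed 4b, MSB=0: value = 4

4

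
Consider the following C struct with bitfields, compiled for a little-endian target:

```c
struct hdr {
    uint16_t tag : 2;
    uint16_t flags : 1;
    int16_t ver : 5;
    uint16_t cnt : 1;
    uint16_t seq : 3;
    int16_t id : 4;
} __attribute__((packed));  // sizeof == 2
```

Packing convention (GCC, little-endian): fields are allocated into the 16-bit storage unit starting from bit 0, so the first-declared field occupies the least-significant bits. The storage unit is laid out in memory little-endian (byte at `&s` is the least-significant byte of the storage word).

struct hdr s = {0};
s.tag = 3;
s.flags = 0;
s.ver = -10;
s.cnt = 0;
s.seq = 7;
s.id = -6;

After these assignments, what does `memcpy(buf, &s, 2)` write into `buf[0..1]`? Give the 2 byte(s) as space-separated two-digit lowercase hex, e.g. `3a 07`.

tag:2 = 3 → 0x3 << 0 → word 0x0003
flags:1 = 0 → 0x0 << 2 → word 0x0003
ver:5 = -10 → 0x16 << 3 → word 0x00b3
cnt:1 = 0 → 0x0 << 8 → word 0x00b3
seq:3 = 7 → 0x7 << 9 → word 0x0eb3
id:4 = -6 → 0xa << 12 → word 0xaeb3
word = 0xaeb3 → little-endian bytes:
  [0]=0xb3  [1]=0xae

b3 ae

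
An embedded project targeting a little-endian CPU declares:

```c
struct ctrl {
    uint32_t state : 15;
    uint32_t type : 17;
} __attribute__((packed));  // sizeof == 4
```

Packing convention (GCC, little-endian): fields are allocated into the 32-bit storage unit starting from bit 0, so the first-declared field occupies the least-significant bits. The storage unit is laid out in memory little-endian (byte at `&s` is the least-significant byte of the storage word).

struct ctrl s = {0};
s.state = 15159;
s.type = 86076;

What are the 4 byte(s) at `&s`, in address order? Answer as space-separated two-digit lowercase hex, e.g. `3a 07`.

[0+:15] state=15159 & 0x7fff = 0x3b37; word=0x00003b37
[15+:17] type=86076 & 0x1ffff = 0x1503c; word=0xa81e3b37
word = 0xa81e3b37 → little-endian bytes:
  [0]=0x37  [1]=0x3b  [2]=0x1e  [3]=0xa8

37 3b 1e a8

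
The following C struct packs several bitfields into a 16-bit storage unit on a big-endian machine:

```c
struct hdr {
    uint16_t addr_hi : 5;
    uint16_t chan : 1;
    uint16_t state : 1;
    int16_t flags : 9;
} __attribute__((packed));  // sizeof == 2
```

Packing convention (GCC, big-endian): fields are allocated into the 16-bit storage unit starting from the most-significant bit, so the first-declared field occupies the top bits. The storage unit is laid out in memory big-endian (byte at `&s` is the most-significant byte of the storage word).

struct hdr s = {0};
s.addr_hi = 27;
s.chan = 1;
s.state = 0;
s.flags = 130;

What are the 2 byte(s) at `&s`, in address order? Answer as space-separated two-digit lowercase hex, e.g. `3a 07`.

addr_hi (5b) val=27 bits=0x1b at bit 11: 0xd800
chan (1b) val=1 bits=0x1 at bit 10: 0xdc00
state (1b) val=0 bits=0x0 at bit 9: 0xdc00
flags (9b) val=130 bits=0x82 at bit 0: 0xdc82
word = 0xdc82 → big-endian bytes:
  [0]=0xdc  [1]=0x82

dc 82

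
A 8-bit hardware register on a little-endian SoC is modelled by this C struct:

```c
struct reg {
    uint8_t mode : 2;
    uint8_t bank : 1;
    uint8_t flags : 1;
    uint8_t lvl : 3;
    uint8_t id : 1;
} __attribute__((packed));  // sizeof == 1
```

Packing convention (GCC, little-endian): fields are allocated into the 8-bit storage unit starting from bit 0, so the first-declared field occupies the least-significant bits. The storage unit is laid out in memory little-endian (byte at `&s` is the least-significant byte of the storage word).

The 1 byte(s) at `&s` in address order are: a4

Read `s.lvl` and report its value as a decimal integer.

2

[0]=0xa4 (little-endian) → word 0xa4
mode:2 @ bit 0 → (0xa4>>0)&0x3 = 0x0
bank:1 @ bit 2 → (0xa4>>2)&0x1 = 0x1
flags:1 @ bit 3 → (0xa4>>3)&0x1 = 0x0
lvl:3 @ bit 4 → (0xa4>>4)&0x7 = 0x2  ←
id:1 @ bit 7 → (0xa4>>7)&0x1 = 0x1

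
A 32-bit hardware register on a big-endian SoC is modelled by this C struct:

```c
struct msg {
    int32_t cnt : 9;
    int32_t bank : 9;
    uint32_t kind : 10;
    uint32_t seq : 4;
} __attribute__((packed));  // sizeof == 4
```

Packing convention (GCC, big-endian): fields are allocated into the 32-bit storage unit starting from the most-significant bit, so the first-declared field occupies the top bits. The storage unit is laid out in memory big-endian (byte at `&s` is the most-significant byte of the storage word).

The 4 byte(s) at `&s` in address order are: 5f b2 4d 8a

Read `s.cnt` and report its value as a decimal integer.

191

[0]=0x5f [1]=0xb2 [2]=0x4d [3]=0x8a (big-endian) → word 0x5fb24d8a
cnt:9 @ bit 23 → (0x5fb24d8a>>23)&0x1ff = 0xbf  ←
bank:9 @ bit 14 → (0x5fb24d8a>>14)&0x1ff = 0xc9
kind:10 @ bit 4 → (0x5fb24d8a>>4)&0x3ff = 0xd8
seq:4 @ bit 0 → (0x5fb24d8a>>0)&0xf = 0xa
cnt signed 9b, MSB=0: value = 191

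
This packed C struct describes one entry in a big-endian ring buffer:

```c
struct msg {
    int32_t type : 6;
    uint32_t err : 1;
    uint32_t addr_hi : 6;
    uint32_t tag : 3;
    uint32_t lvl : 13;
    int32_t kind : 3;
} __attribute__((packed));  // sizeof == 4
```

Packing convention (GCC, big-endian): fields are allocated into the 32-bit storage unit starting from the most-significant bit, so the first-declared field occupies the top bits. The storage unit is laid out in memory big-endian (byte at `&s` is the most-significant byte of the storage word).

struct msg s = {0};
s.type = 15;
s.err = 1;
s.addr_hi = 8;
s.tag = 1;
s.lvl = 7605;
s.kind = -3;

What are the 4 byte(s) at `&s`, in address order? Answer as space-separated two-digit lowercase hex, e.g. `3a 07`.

type:6 = 15 → 0xf << 26 → word 0x3c000000
err:1 = 1 → 0x1 << 25 → word 0x3e000000
addr_hi:6 = 8 → 0x8 << 19 → word 0x3e400000
tag:3 = 1 → 0x1 << 16 → word 0x3e410000
lvl:13 = 7605 → 0x1db5 << 3 → word 0x3e41eda8
kind:3 = -3 → 0x5 << 0 → word 0x3e41edad
word = 0x3e41edad → big-endian bytes:
  [0]=0x3e  [1]=0x41  [2]=0xed  [3]=0xad

3e 41 ed ad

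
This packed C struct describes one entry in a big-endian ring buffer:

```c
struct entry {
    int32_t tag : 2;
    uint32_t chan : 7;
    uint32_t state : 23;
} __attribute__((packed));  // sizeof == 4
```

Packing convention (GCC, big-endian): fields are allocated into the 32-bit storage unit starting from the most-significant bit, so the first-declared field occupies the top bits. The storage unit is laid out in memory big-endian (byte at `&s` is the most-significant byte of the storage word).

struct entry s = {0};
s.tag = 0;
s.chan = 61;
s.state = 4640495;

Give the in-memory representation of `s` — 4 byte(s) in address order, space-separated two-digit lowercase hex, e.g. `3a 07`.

1e c6 ce ef

tag (2b) val=0 bits=0x0 at bit 30: 0x00000000
chan (7b) val=61 bits=0x3d at bit 23: 0x1e800000
state (23b) val=4640495 bits=0x46ceef at bit 0: 0x1ec6ceef
word = 0x1ec6ceef → big-endian bytes:
  [0]=0x1e  [1]=0xc6  [2]=0xce  [3]=0xef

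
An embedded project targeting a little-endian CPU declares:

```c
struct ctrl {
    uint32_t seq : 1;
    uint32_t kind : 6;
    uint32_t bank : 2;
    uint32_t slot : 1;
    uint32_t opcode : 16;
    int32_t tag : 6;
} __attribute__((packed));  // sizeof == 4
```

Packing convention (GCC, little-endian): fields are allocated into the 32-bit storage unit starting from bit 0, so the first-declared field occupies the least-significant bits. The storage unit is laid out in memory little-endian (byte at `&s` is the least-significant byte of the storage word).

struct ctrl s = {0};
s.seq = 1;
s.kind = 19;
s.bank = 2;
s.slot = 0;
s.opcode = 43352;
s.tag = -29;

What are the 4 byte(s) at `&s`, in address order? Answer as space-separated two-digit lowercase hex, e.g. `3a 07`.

27 61 a5 8e

seq:1 = 1 → 0x1 << 0 → word 0x00000001
kind:6 = 19 → 0x13 << 1 → word 0x00000027
bank:2 = 2 → 0x2 << 7 → word 0x00000127
slot:1 = 0 → 0x0 << 9 → word 0x00000127
opcode:16 = 43352 → 0xa958 << 10 → word 0x02a56127
tag:6 = -29 → 0x23 << 26 → word 0x8ea56127
word = 0x8ea56127 → little-endian bytes:
  [0]=0x27  [1]=0x61  [2]=0xa5  [3]=0x8e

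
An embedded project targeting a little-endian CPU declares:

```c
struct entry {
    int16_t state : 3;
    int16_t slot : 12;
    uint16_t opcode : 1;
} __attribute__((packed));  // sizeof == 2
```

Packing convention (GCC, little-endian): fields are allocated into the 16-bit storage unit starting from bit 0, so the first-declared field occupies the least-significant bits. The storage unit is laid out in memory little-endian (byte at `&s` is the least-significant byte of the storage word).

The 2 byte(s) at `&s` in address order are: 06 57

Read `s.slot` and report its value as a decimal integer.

-1312

[0]=0x06 [1]=0x57 (little-endian) → word 0x5706
state:3 @ bit 0 → (0x5706>>0)&0x7 = 0x6
slot:12 @ bit 3 → (0x5706>>3)&0xfff = 0xae0  ←
opcode:1 @ bit 15 → (0x5706>>15)&0x1 = 0x0
slot signed 12b, MSB=1: 2784 - 4096 = -1312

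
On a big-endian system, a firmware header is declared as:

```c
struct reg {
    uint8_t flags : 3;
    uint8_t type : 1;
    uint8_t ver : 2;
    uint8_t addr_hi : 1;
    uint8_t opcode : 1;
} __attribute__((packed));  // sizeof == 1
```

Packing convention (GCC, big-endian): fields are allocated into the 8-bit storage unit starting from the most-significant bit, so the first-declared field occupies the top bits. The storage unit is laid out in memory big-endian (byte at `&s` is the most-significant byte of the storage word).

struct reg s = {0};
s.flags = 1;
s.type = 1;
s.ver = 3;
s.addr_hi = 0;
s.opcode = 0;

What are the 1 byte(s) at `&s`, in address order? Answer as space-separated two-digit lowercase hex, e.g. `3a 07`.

flags (3b) val=1 bits=0x1 at bit 5: 0x20
type (1b) val=1 bits=0x1 at bit 4: 0x30
ver (2b) val=3 bits=0x3 at bit 2: 0x3c
addr_hi (1b) val=0 bits=0x0 at bit 1: 0x3c
opcode (1b) val=0 bits=0x0 at bit 0: 0x3c
word = 0x3c → big-endian bytes:
  [0]=0x3c

3c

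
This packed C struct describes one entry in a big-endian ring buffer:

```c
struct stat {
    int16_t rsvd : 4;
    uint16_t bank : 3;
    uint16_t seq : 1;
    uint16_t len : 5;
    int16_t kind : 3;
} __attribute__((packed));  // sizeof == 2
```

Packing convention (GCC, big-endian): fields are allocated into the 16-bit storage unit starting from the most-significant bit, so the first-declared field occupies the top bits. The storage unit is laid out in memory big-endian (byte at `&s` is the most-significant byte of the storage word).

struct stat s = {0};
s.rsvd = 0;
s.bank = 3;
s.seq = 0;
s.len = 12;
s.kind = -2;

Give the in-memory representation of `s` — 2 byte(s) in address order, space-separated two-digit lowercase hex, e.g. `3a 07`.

06 66

[12+:4] rsvd=0 & 0xf = 0x0; word=0x0000
[9+:3] bank=3 & 0x7 = 0x3; word=0x0600
[8+:1] seq=0 & 0x1 = 0x0; word=0x0600
[3+:5] len=12 & 0x1f = 0xc; word=0x0660
[0+:3] kind=-2 & 0x7 = 0x6; word=0x0666
word = 0x0666 → big-endian bytes:
  [0]=0x06  [1]=0x66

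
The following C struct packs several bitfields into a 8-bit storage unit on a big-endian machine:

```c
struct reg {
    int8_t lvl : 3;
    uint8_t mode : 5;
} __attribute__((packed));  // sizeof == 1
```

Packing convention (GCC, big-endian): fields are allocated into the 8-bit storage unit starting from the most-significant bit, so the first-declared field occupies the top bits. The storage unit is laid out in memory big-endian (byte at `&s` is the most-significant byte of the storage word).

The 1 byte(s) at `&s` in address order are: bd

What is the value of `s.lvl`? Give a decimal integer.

-3

[0]=0xbd (big-endian) → word 0xbd
lvl:3 @ bit 5 → (0xbd>>5)&0x7 = 0x5  ←
mode:5 @ bit 0 → (0xbd>>0)&0x1f = 0x1d
lvl signed 3b, MSB=1: 5 - 8 = -3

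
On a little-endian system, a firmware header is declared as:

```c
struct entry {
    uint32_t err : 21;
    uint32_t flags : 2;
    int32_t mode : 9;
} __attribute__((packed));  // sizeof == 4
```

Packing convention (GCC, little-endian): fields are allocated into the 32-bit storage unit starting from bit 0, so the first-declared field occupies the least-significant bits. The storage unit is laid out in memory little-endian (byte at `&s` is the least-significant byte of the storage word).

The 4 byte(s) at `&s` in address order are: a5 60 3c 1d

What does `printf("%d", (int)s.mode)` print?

[0]=0xa5 [1]=0x60 [2]=0x3c [3]=0x1d (little-endian) → word 0x1d3c60a5
err [0+:21] = (word>>0) & 0x1fffff = 1859749
flags [21+:2] = (word>>21) & 0x3 = 1
mode [23+:9] = (word>>23) & 0x1ff = 58  ←
mode signed 9b, MSB=0: value = 58

58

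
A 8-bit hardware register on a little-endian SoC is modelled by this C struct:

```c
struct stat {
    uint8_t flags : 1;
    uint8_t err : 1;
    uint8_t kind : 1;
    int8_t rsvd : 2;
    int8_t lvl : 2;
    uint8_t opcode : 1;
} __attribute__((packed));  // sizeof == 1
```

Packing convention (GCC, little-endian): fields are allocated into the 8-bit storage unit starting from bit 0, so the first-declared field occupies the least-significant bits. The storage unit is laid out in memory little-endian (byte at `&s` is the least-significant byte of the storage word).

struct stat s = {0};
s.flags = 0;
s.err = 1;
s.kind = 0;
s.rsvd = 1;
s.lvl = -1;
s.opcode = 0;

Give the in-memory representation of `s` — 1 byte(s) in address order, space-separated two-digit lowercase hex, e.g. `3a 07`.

6a

flags (1b) val=0 bits=0x0 at bit 0: 0x00
err (1b) val=1 bits=0x1 at bit 1: 0x02
kind (1b) val=0 bits=0x0 at bit 2: 0x02
rsvd (2b) val=1 bits=0x1 at bit 3: 0x0a
lvl (2b) val=-1 bits=0x3 at bit 5: 0x6a
opcode (1b) val=0 bits=0x0 at bit 7: 0x6a
word = 0x6a → little-endian bytes:
  [0]=0x6a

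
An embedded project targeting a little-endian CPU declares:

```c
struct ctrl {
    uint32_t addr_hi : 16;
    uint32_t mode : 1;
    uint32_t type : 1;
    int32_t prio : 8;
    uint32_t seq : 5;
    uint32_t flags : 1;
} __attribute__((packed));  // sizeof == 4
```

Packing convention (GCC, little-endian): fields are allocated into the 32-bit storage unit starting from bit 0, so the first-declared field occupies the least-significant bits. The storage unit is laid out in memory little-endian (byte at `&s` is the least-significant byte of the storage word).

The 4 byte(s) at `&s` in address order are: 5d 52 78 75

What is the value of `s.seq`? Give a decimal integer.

[0]=0x5d [1]=0x52 [2]=0x78 [3]=0x75 (little-endian) → word 0x7578525d
addr_hi [0+:16] = (word>>0) & 0xffff = 21085
mode [16+:1] = (word>>16) & 0x1 = 0
type [17+:1] = (word>>17) & 0x1 = 0
prio [18+:8] = (word>>18) & 0xff = 94
seq [26+:5] = (word>>26) & 0x1f = 29  ←
flags [31+:1] = (word>>31) & 0x1 = 0

29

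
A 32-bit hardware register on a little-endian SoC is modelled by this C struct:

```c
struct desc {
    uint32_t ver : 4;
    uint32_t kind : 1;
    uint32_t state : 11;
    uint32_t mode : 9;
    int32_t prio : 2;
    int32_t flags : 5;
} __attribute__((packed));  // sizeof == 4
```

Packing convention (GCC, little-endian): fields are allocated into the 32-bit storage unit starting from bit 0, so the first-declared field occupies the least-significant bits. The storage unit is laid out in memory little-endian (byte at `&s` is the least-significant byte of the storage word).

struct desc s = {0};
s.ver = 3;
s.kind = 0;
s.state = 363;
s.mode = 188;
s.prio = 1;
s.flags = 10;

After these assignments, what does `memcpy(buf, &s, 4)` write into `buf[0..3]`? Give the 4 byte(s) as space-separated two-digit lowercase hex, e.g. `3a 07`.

ver:4 = 3 → 0x3 << 0 → word 0x00000003
kind:1 = 0 → 0x0 << 4 → word 0x00000003
state:11 = 363 → 0x16b << 5 → word 0x00002d63
mode:9 = 188 → 0xbc << 16 → word 0x00bc2d63
prio:2 = 1 → 0x1 << 25 → word 0x02bc2d63
flags:5 = 10 → 0xa << 27 → word 0x52bc2d63
word = 0x52bc2d63 → little-endian bytes:
  [0]=0x63  [1]=0x2d  [2]=0xbc  [3]=0x52

63 2d bc 52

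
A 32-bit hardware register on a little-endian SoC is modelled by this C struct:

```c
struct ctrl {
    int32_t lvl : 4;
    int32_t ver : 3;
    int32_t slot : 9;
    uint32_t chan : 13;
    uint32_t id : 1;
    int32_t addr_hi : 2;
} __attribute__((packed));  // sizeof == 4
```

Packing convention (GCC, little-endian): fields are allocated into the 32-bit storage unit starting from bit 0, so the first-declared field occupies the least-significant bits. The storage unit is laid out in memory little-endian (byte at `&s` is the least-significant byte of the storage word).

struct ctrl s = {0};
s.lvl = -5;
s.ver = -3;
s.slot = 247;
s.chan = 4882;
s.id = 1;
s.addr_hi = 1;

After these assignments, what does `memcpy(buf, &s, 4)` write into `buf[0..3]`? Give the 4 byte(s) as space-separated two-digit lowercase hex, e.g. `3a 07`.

db 7b 12 73

[0+:4] lvl=-5 & 0xf = 0xb; word=0x0000000b
[4+:3] ver=-3 & 0x7 = 0x5; word=0x0000005b
[7+:9] slot=247 & 0x1ff = 0xf7; word=0x00007bdb
[16+:13] chan=4882 & 0x1fff = 0x1312; word=0x13127bdb
[29+:1] id=1 & 0x1 = 0x1; word=0x33127bdb
[30+:2] addr_hi=1 & 0x3 = 0x1; word=0x73127bdb
word = 0x73127bdb → little-endian bytes:
  [0]=0xdb  [1]=0x7b  [2]=0x12  [3]=0x73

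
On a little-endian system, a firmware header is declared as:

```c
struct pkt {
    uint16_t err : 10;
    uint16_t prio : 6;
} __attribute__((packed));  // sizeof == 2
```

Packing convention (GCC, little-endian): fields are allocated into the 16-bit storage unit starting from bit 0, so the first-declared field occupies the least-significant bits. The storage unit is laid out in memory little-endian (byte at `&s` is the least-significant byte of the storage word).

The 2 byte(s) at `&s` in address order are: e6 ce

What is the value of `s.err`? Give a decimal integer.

742

[0]=0xe6 [1]=0xce (little-endian) → word 0xcee6
err:10 @ bit 0 → (0xcee6>>0)&0x3ff = 0x2e6  ←
prio:6 @ bit 10 → (0xcee6>>10)&0x3f = 0x33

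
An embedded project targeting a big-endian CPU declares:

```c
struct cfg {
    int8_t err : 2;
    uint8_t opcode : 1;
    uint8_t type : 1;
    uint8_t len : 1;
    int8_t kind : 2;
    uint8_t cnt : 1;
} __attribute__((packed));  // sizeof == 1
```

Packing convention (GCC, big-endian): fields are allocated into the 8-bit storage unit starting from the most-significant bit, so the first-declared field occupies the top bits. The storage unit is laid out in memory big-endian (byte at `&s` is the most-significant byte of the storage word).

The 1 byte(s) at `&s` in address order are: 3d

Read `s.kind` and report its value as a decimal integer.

[0]=0x3d (big-endian) → word 0x3d
err [6+:2] = (word>>6) & 0x3 = 0
opcode [5+:1] = (word>>5) & 0x1 = 1
type [4+:1] = (word>>4) & 0x1 = 1
len [3+:1] = (word>>3) & 0x1 = 1
kind [1+:2] = (word>>1) & 0x3 = 2  ←
cnt [0+:1] = (word>>0) & 0x1 = 1
kind signed 2b, MSB=1: 2 - 4 = -2

-2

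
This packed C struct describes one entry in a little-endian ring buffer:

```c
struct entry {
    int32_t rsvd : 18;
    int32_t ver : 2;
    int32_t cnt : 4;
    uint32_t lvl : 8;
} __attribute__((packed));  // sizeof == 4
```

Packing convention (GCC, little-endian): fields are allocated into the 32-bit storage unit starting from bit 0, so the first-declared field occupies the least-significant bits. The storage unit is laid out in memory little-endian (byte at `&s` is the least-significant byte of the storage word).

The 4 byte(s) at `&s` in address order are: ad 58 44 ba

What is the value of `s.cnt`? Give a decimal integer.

[0]=0xad [1]=0x58 [2]=0x44 [3]=0xba (little-endian) → word 0xba4458ad
rsvd:18 @ bit 0 → (0xba4458ad>>0)&0x3ffff = 0x58ad
ver:2 @ bit 18 → (0xba4458ad>>18)&0x3 = 0x1
cnt:4 @ bit 20 → (0xba4458ad>>20)&0xf = 0x4  ←
lvl:8 @ bit 24 → (0xba4458ad>>24)&0xff = 0xba
cnt signed 4b, MSB=0: value = 4

4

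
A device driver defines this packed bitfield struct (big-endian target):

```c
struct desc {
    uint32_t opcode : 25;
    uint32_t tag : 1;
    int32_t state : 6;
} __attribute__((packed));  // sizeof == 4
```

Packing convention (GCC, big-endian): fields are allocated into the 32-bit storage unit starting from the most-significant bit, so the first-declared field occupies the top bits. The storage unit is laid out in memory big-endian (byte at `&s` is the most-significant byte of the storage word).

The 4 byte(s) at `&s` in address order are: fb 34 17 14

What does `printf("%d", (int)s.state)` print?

[0]=0xfb [1]=0x34 [2]=0x17 [3]=0x14 (big-endian) → word 0xfb341714
opcode:25 @ bit 7 → (0xfb341714>>7)&0x1ffffff = 0x1f6682e
tag:1 @ bit 6 → (0xfb341714>>6)&0x1 = 0x0
state:6 @ bit 0 → (0xfb341714>>0)&0x3f = 0x14  ←
state signed 6b, MSB=0: value = 20

20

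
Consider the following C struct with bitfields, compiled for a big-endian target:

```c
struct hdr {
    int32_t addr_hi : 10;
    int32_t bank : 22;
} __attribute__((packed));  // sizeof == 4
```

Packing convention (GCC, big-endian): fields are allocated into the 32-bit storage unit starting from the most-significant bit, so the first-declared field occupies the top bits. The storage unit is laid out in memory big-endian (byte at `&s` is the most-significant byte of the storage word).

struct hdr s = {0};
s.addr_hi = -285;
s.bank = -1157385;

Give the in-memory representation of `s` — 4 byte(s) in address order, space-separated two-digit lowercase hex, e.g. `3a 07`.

b8 ee 56 f7

[22+:10] addr_hi=-285 & 0x3ff = 0x2e3; word=0xb8c00000
[0+:22] bank=-1157385 & 0x3fffff = 0x2e56f7; word=0xb8ee56f7
word = 0xb8ee56f7 → big-endian bytes:
  [0]=0xb8  [1]=0xee  [2]=0x56  [3]=0xf7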